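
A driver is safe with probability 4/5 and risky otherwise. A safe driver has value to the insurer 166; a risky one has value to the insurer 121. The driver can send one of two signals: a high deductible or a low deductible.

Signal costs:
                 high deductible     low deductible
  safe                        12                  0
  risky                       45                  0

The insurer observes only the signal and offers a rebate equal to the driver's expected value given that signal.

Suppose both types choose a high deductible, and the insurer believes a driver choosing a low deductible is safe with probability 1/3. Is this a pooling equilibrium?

On the equilibrium path (high deductible) the insurer holds the prior 4/5 and pays 4/5·166 + 1/5·121 = 157. Off-path (low deductible) belief 1/3 gives 1/3·166 + 2/3·121 = 136.
Safe: high deductible gives 157 − 12 = 145; low deductible gives 136 − 0 = 136. Stays. ✓
Risky: high deductible gives 157 − 45 = 112; low deductible gives 136 − 0 = 136. Deviates. ✗

No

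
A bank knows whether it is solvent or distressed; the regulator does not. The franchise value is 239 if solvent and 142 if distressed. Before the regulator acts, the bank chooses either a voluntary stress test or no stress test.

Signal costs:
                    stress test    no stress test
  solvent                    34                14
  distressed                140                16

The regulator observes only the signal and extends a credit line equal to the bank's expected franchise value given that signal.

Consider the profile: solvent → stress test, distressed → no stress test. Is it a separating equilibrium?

Under separation the regulator infers type exactly: stress test → solvent (pays 239), no stress test → distressed (pays 142).
Solvent: stress test gives 239 − 34 = 205; no stress test gives 142 − 14 = 128. No deviation. ✓
Distressed: no stress test gives 142 − 16 = 126; stress test gives 239 − 140 = 99. No deviation. ✓
Neither type gains from mimicking the other.

Yes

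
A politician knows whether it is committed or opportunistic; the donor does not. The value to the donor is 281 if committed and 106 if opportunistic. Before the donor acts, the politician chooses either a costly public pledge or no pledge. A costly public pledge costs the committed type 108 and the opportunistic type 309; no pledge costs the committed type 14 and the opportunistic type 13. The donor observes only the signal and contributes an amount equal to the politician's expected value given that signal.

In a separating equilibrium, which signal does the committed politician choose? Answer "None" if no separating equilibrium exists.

pledge

Try committed → pledge, opportunistic → no pledge:
  If types separate, pledge earns payment 281 and no pledge earns 106.
  Committed: pledge gives 281 − 108 = 173; no pledge gives 106 − 14 = 92. No deviation. ✓
  Opportunistic: no pledge gives 106 − 13 = 93; pledge gives 281 − 309 = -28. No deviation. ✓
Both hold — the committed type sends pledge.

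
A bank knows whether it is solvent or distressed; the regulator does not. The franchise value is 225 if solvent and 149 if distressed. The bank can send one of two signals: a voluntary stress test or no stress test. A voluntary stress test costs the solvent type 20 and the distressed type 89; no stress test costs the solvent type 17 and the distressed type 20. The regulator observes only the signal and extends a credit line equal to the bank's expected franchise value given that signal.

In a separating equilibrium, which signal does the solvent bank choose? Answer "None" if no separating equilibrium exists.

Try solvent → stress test, distressed → no stress test:
  If types separate, stress test earns payment 225 and no stress test earns 149.
  Solvent: stress test gives 225 − 20 = 205; no stress test gives 149 − 17 = 132. No deviation. ✓
  Distressed: no stress test gives 149 − 20 = 129; stress test gives 225 − 89 = 136. Would deviate. ✗
Try solvent → no stress test, distressed → stress test:
  If types separate, no stress test earns payment 225 and stress test earns 149.
  Solvent: no stress test gives 225 − 17 = 208; stress test gives 149 − 20 = 129. No deviation. ✓
  Distressed: stress test gives 149 − 89 = 60; no stress test gives 225 − 20 = 205. Would deviate. ✗
Neither assignment is incentive-compatible.

None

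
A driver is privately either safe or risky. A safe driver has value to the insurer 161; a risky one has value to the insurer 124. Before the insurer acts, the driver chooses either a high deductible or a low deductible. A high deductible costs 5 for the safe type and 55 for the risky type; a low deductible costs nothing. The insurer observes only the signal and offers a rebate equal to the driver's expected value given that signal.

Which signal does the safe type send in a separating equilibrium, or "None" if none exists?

high deductible

Try safe → high deductible, risky → low deductible:
  If types separate, high deductible earns payment 161 and low deductible earns 124.
  Safe: high deductible gives 161 − 5 = 156; low deductible gives 124 − 0 = 124. No deviation. ✓
  Risky: low deductible gives 124 − 0 = 124; high deductible gives 161 − 55 = 106. No deviation. ✓
Both hold — the safe type sends high deductible.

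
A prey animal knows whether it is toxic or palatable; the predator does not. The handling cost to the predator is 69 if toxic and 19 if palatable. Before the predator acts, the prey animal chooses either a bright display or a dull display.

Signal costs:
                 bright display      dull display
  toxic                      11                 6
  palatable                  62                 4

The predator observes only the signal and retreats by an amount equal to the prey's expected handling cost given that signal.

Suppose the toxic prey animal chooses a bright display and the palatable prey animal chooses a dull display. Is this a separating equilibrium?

Yes

Under separation the predator infers type exactly: bright display → toxic (pays 69), dull display → palatable (pays 19).
Toxic: bright display gives 69 − 11 = 58; dull display gives 19 − 6 = 13. No deviation. ✓
Palatable: dull display gives 19 − 4 = 15; bright display gives 69 − 62 = 7. No deviation. ✓
Both incentive constraints hold.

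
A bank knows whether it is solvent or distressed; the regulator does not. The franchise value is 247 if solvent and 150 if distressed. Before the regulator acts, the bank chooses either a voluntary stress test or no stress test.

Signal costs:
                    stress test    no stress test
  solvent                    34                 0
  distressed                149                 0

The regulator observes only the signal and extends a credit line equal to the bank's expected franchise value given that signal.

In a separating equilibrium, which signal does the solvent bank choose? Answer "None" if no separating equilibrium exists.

stress test

Try solvent → stress test, distressed → no stress test:
  Under separation the regulator infers type exactly: stress test → solvent (pays 247), no stress test → distressed (pays 150).
  Solvent: stress test gives 247 − 34 = 213; no stress test gives 150 − 0 = 150. No deviation. ✓
  Distressed: no stress test gives 150 − 0 = 150; stress test gives 247 − 149 = 98. No deviation. ✓
Both hold — the solvent type sends stress test.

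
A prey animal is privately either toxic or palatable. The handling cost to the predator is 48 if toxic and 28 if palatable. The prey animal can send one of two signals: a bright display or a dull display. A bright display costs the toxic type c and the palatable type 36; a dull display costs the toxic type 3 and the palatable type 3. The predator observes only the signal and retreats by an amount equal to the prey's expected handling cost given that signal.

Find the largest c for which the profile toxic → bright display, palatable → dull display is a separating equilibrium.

Under separation: bright display → toxic (pays 48); dull display → palatable (pays 28).
Palatable: 28 − 3 = 25 ≥ 48 − 36 = 12. Holds regardless of c. ✓
Toxic: 48 − c ≥ 28 − 3, so c ≤ 48 − 25 = 23.

23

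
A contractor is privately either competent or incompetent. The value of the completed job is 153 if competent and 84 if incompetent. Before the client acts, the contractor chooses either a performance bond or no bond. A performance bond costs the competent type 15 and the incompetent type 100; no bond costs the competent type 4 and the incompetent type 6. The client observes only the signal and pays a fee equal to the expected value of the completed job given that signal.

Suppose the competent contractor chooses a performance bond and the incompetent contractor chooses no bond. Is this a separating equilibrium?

If types separate, bond earns payment 153 and no bond earns 84.
Competent: bond gives 153 − 15 = 138; no bond gives 84 − 4 = 80. No deviation. ✓
Incompetent: no bond gives 84 − 6 = 78; bond gives 153 − 100 = 53. No deviation. ✓
Both incentive constraints hold.

Yes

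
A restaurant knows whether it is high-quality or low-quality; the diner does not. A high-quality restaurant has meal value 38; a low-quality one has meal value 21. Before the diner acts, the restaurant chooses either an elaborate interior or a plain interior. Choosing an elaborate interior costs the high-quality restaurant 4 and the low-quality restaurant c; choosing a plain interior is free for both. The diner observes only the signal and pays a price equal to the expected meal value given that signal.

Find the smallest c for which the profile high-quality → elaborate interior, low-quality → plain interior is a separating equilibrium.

17

Under separation: elaborate interior → high-quality (pays 38); plain interior → low-quality (pays 21).
High-quality: 38 − 4 = 34 ≥ 21 − 0 = 21. Holds regardless of c. ✓
Low-quality: 21 − 0 ≥ 38 − c, so c ≥ 38 − 21 = 17.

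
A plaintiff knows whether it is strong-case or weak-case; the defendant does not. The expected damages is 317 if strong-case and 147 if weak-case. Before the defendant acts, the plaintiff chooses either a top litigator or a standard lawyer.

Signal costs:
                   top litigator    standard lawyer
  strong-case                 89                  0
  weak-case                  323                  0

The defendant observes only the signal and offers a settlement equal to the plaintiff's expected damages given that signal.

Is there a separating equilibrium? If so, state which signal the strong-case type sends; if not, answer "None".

top litigator

Try strong-case → top litigator, weak-case → standard lawyer:
  If types separate, top litigator earns payment 317 and standard lawyer earns 147.
  Strong-case: top litigator gives 317 − 89 = 228; standard lawyer gives 147 − 0 = 147. No deviation. ✓
  Weak-case: standard lawyer gives 147 − 0 = 147; top litigator gives 317 − 323 = -6. No deviation. ✓
Both hold — the strong-case type sends top litigator.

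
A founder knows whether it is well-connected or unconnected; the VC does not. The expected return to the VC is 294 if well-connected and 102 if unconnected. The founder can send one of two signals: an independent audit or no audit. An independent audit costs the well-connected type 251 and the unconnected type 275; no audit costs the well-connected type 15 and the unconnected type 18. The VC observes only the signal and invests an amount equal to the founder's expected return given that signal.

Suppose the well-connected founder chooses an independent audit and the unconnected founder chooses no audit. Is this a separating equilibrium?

No

If types separate, audit earns payment 294 and no audit earns 102.
Well-connected: audit gives 294 − 251 = 43; no audit gives 102 − 15 = 87. Would deviate. ✗
Unconnected: no audit gives 102 − 18 = 84; audit gives 294 − 275 = 19. No deviation. ✓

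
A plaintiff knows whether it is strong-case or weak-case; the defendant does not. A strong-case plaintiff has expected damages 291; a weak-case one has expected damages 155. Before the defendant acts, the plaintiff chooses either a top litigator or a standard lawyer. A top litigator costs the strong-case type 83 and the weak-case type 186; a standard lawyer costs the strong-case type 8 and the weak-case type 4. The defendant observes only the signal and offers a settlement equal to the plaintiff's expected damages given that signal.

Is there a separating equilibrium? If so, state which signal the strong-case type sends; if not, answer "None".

top litigator

Try strong-case → top litigator, weak-case → standard lawyer:
  If types separate, top litigator earns payment 291 and standard lawyer earns 155.
  Strong-case: top litigator gives 291 − 83 = 208; standard lawyer gives 155 − 8 = 147. No deviation. ✓
  Weak-case: standard lawyer gives 155 − 4 = 151; top litigator gives 291 − 186 = 105. No deviation. ✓
Both hold — the strong-case type sends top litigator.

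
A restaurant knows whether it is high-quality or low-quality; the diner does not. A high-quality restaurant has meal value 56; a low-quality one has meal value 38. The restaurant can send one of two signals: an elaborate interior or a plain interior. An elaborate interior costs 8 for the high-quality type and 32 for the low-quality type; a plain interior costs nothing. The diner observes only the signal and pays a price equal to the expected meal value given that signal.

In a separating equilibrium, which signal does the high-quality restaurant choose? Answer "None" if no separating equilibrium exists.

elaborate interior

Try high-quality → elaborate interior, low-quality → plain interior:
  If types separate, elaborate interior earns payment 56 and plain interior earns 38.
  High-quality: elaborate interior gives 56 − 8 = 48; plain interior gives 38 − 0 = 38. No deviation. ✓
  Low-quality: plain interior gives 38 − 0 = 38; elaborate interior gives 56 − 32 = 24. No deviation. ✓
Both hold — the high-quality type sends elaborate interior.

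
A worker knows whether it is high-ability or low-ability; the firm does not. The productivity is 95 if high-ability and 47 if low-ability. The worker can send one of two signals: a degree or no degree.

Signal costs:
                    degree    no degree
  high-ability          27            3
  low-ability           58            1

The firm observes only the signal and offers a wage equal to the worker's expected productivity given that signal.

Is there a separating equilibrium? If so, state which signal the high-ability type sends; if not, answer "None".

Try high-ability → degree, low-ability → no degree:
  Under separation the firm infers type exactly: degree → high-ability (pays 95), no degree → low-ability (pays 47).
  High-ability: degree gives 95 − 27 = 68; no degree gives 47 − 3 = 44. No deviation. ✓
  Low-ability: no degree gives 47 − 1 = 46; degree gives 95 − 58 = 37. No deviation. ✓
Both hold — the high-ability type sends degree.

degree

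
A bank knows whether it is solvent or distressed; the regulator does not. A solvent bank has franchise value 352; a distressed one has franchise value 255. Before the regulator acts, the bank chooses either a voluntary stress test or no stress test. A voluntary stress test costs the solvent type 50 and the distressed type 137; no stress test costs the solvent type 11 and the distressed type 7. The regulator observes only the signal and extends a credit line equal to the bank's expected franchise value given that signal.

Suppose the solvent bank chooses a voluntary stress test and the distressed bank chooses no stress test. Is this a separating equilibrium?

If types separate, stress test earns payment 352 and no stress test earns 255.
Solvent: stress test gives 352 − 50 = 302; no stress test gives 255 − 11 = 244. No deviation. ✓
Distressed: no stress test gives 255 − 7 = 248; stress test gives 352 − 137 = 215. No deviation. ✓
Both incentive constraints hold.

Yes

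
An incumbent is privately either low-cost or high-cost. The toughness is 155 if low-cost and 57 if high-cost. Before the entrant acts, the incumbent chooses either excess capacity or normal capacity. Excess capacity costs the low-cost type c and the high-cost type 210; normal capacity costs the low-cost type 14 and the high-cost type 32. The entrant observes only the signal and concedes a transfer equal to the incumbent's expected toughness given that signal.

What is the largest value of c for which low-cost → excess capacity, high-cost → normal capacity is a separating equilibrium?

Under separation: excess capacity → low-cost (pays 155); normal capacity → high-cost (pays 57).
High-cost: 57 − 32 = 25 ≥ 155 − 210 = -55. Holds regardless of c. ✓
Low-cost: 155 − c ≥ 57 − 14, so c ≤ 155 − 43 = 112.

112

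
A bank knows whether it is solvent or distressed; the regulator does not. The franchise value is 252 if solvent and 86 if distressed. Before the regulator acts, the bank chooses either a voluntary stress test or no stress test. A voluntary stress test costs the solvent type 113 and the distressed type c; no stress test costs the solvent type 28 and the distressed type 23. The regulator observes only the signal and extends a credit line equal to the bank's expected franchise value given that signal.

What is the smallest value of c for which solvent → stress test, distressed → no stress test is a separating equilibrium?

189

Under separation: stress test → solvent (pays 252); no stress test → distressed (pays 86).
Solvent: 252 − 113 = 139 ≥ 86 − 28 = 58. Holds regardless of c. ✓
Distressed: 86 − 23 ≥ 252 − c, so c ≥ 252 − 63 = 189.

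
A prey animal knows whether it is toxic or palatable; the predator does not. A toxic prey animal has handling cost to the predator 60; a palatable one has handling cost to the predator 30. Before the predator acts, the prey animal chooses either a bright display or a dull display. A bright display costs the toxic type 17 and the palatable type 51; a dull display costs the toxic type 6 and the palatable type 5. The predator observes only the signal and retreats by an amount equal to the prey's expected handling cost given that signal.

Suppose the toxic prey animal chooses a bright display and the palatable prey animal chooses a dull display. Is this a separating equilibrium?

Under separation the predator infers type exactly: bright display → toxic (pays 60), dull display → palatable (pays 30).
Toxic: bright display gives 60 − 17 = 43; dull display gives 30 − 6 = 24. No deviation. ✓
Palatable: dull display gives 30 − 5 = 25; bright display gives 60 − 51 = 9. No deviation. ✓
Neither type gains from mimicking the other.

Yes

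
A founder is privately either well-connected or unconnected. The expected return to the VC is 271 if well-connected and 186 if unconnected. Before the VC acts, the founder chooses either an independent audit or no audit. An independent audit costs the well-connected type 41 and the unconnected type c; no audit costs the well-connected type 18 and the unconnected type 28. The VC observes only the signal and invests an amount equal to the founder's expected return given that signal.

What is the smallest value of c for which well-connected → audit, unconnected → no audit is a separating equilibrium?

113

Under separation: audit → well-connected (pays 271); no audit → unconnected (pays 186).
Well-connected: 271 − 41 = 230 ≥ 186 − 18 = 168. Holds regardless of c. ✓
Unconnected: 186 − 28 ≥ 271 − c, so c ≥ 271 − 158 = 113.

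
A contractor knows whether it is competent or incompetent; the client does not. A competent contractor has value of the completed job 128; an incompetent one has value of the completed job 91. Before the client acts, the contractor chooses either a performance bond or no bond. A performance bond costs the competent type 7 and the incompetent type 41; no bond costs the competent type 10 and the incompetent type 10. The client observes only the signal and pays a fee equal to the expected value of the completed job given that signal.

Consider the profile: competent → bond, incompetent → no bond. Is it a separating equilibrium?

No

If types separate, bond earns payment 128 and no bond earns 91.
Competent: bond gives 128 − 7 = 121; no bond gives 91 − 10 = 81. No deviation. ✓
Incompetent: no bond gives 91 − 10 = 81; bond gives 128 − 41 = 87. Would deviate. ✗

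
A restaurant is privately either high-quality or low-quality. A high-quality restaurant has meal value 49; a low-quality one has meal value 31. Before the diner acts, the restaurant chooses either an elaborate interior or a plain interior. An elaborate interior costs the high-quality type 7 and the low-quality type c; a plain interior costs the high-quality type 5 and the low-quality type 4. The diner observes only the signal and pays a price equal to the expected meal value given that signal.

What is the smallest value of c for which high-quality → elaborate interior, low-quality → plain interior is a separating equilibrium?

22

Under separation: elaborate interior → high-quality (pays 49); plain interior → low-quality (pays 31).
High-quality: 49 − 7 = 42 ≥ 31 − 5 = 26. Holds regardless of c. ✓
Low-quality: 31 − 4 ≥ 49 − c, so c ≥ 49 − 27 = 22.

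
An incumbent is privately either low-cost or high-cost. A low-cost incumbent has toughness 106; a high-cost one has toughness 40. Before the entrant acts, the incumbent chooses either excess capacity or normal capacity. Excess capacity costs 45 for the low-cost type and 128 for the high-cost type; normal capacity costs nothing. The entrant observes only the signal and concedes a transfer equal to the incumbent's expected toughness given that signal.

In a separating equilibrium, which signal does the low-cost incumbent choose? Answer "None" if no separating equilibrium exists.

excess capacity

Try low-cost → excess capacity, high-cost → normal capacity:
  If types separate, excess capacity earns payment 106 and normal capacity earns 40.
  Low-cost: excess capacity gives 106 − 45 = 61; normal capacity gives 40 − 0 = 40. No deviation. ✓
  High-cost: normal capacity gives 40 − 0 = 40; excess capacity gives 106 − 128 = -22. No deviation. ✓
Both hold — the low-cost type sends excess capacity.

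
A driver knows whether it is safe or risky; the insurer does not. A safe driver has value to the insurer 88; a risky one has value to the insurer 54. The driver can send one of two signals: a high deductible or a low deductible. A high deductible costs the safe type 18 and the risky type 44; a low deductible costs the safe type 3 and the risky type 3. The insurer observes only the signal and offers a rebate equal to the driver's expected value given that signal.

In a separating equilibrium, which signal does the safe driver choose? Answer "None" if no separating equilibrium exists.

Try safe → high deductible, risky → low deductible:
  Under separation the insurer infers type exactly: high deductible → safe (pays 88), low deductible → risky (pays 54).
  Safe: high deductible gives 88 − 18 = 70; low deductible gives 54 − 3 = 51. No deviation. ✓
  Risky: low deductible gives 54 − 3 = 51; high deductible gives 88 − 44 = 44. No deviation. ✓
Both hold — the safe type sends high deductible.

high deductible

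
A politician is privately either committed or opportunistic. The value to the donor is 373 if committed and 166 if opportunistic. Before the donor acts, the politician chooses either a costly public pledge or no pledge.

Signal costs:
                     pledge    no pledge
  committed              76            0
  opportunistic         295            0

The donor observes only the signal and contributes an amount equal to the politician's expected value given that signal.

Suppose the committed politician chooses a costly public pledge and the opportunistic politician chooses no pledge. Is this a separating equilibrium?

Yes

If types separate, pledge earns payment 373 and no pledge earns 166.
Committed: pledge gives 373 − 76 = 297; no pledge gives 166 − 0 = 166. No deviation. ✓
Opportunistic: no pledge gives 166 − 0 = 166; pledge gives 373 − 295 = 78. No deviation. ✓
Both incentive constraints hold.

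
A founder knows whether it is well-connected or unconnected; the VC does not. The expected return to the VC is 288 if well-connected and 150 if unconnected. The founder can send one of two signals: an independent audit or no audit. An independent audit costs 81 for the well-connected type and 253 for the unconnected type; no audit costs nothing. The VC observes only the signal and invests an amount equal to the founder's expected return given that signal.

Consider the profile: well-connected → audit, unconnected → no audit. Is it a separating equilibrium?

Yes

Under separation the VC infers type exactly: audit → well-connected (pays 288), no audit → unconnected (pays 150).
Well-connected: audit gives 288 − 81 = 207; no audit gives 150 − 0 = 150. No deviation. ✓
Unconnected: no audit gives 150 − 0 = 150; audit gives 288 − 253 = 35. No deviation. ✓
Neither type gains from mimicking the other.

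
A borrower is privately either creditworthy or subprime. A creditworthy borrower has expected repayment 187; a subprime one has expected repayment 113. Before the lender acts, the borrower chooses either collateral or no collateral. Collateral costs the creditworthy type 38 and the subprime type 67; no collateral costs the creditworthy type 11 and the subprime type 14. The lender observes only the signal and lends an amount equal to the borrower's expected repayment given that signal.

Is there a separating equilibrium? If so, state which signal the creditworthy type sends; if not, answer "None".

Try creditworthy → collateral, subprime → no collateral:
  Under separation the lender infers type exactly: collateral → creditworthy (pays 187), no collateral → subprime (pays 113).
  Creditworthy: collateral gives 187 − 38 = 149; no collateral gives 113 − 11 = 102. No deviation. ✓
  Subprime: no collateral gives 113 − 14 = 99; collateral gives 187 − 67 = 120. Would deviate. ✗
Try creditworthy → no collateral, subprime → collateral:
  Under separation the lender infers type exactly: no collateral → creditworthy (pays 187), collateral → subprime (pays 113).
  Creditworthy: no collateral gives 187 − 11 = 176; collateral gives 113 − 38 = 75. No deviation. ✓
  Subprime: collateral gives 113 − 67 = 46; no collateral gives 187 − 14 = 173. Would deviate. ✗
Neither assignment is incentive-compatible.

None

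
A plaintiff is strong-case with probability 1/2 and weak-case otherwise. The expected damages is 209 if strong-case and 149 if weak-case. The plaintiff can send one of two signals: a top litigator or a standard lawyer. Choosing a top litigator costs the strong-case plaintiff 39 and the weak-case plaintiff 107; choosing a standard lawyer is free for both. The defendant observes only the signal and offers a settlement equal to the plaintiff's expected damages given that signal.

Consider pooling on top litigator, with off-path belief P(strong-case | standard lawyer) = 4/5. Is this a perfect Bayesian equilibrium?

No

On the equilibrium path (top litigator) the defendant holds the prior 1/2 and pays 1/2·209 + 1/2·149 = 179. Off-path (standard lawyer) belief 4/5 gives 4/5·209 + 1/5·149 = 197.
Strong-case: top litigator gives 179 − 39 = 140; standard lawyer gives 197 − 0 = 197. Deviates. ✗
Weak-case: top litigator gives 179 − 107 = 72; standard lawyer gives 197 − 0 = 197. Deviates. ✗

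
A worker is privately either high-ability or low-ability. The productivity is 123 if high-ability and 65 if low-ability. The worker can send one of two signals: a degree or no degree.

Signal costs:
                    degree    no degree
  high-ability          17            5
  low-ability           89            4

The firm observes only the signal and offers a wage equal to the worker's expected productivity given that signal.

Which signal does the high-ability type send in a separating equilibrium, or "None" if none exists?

degree

Try high-ability → degree, low-ability → no degree:
  If types separate, degree earns payment 123 and no degree earns 65.
  High-ability: degree gives 123 − 17 = 106; no degree gives 65 − 5 = 60. No deviation. ✓
  Low-ability: no degree gives 65 − 4 = 61; degree gives 123 − 89 = 34. No deviation. ✓
Both hold — the high-ability type sends degree.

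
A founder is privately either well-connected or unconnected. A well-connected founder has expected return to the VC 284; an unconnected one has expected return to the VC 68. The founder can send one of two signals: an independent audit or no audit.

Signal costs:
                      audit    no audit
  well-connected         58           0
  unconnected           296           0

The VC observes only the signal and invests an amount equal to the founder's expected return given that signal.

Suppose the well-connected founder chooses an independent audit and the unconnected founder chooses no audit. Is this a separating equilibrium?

Yes

If types separate, audit earns payment 284 and no audit earns 68.
Well-connected: audit gives 284 − 58 = 226; no audit gives 68 − 0 = 68. No deviation. ✓
Unconnected: no audit gives 68 − 0 = 68; audit gives 284 − 296 = -12. No deviation. ✓
Neither type gains from mimicking the other.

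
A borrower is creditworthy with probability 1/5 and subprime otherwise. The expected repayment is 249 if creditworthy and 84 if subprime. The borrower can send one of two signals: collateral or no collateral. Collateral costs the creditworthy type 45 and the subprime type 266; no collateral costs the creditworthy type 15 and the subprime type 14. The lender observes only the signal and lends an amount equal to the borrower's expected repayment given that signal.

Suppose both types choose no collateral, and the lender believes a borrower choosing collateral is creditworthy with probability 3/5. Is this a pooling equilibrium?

No

At the pooled signal (no collateral) the lender holds the prior 1/5 and pays 1/5·249 + 4/5·84 = 117. Off-path (collateral) belief 3/5 gives 3/5·249 + 2/5·84 = 183.
Creditworthy: no collateral gives 117 − 15 = 102; collateral gives 183 − 45 = 138. Deviates. ✗
Subprime: no collateral gives 117 − 14 = 103; collateral gives 183 − 266 = -83. Stays. ✓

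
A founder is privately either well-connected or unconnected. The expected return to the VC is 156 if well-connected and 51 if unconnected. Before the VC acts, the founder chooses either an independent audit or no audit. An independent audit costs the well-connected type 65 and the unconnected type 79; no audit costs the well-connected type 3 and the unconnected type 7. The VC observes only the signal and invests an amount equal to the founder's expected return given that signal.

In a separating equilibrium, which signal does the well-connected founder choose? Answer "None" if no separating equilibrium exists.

Try well-connected → audit, unconnected → no audit:
  If types separate, audit earns payment 156 and no audit earns 51.
  Well-connected: audit gives 156 − 65 = 91; no audit gives 51 − 3 = 48. No deviation. ✓
  Unconnected: no audit gives 51 − 7 = 44; audit gives 156 − 79 = 77. Would deviate. ✗
Try well-connected → no audit, unconnected → audit:
  If types separate, no audit earns payment 156 and audit earns 51.
  Well-connected: no audit gives 156 − 3 = 153; audit gives 51 − 65 = -14. No deviation. ✓
  Unconnected: audit gives 51 − 79 = -28; no audit gives 156 − 7 = 149. Would deviate. ✗
Neither assignment is incentive-compatible.

None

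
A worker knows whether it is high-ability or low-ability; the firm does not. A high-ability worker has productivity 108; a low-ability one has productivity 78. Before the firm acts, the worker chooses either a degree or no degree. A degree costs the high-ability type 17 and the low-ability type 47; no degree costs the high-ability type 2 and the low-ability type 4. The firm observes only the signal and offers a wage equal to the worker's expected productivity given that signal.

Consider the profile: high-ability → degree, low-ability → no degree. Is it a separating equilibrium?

Under separation the firm infers type exactly: degree → high-ability (pays 108), no degree → low-ability (pays 78).
High-ability: degree gives 108 − 17 = 91; no degree gives 78 − 2 = 76. No deviation. ✓
Low-ability: no degree gives 78 − 4 = 74; degree gives 108 − 47 = 61. No deviation. ✓
Both incentive constraints hold.

Yes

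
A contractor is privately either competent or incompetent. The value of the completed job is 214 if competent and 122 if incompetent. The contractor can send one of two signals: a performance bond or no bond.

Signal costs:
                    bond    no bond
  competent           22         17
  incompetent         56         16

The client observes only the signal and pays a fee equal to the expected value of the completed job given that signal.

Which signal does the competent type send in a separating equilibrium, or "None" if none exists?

None

Try competent → bond, incompetent → no bond:
  Under separation the client infers type exactly: bond → competent (pays 214), no bond → incompetent (pays 122).
  Competent: bond gives 214 − 22 = 192; no bond gives 122 − 17 = 105. No deviation. ✓
  Incompetent: no bond gives 122 − 16 = 106; bond gives 214 − 56 = 158. Would deviate. ✗
Try competent → no bond, incompetent → bond:
  Under separation the client infers type exactly: no bond → competent (pays 214), bond → incompetent (pays 122).
  Competent: no bond gives 214 − 17 = 197; bond gives 122 − 22 = 100. No deviation. ✓
  Incompetent: bond gives 122 − 56 = 66; no bond gives 214 − 16 = 198. Would deviate. ✗
Neither assignment is incentive-compatible.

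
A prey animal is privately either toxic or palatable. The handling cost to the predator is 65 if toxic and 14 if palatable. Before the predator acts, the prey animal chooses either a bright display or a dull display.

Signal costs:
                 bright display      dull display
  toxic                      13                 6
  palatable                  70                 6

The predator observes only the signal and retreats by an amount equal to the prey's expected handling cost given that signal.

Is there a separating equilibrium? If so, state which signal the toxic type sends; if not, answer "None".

Try toxic → bright display, palatable → dull display:
  Under separation the predator infers type exactly: bright display → toxic (pays 65), dull display → palatable (pays 14).
  Toxic: bright display gives 65 − 13 = 52; dull display gives 14 − 6 = 8. No deviation. ✓
  Palatable: dull display gives 14 − 6 = 8; bright display gives 65 − 70 = -5. No deviation. ✓
Both hold — the toxic type sends bright display.

bright display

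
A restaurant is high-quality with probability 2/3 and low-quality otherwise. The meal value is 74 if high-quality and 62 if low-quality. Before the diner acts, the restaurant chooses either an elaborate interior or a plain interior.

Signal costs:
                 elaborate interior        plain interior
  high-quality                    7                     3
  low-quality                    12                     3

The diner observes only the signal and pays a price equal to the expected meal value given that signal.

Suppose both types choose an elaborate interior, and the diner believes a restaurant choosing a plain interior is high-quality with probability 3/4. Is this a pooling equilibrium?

On the equilibrium path (elaborate interior) the diner holds the prior 2/3 and pays 2/3·74 + 1/3·62 = 70. Off-path (plain interior) belief 3/4 gives 3/4·74 + 1/4·62 = 71.
High-quality: elaborate interior gives 70 − 7 = 63; plain interior gives 71 − 3 = 68. Deviates. ✗
Low-quality: elaborate interior gives 70 − 12 = 58; plain interior gives 71 − 3 = 68. Deviates. ✗

No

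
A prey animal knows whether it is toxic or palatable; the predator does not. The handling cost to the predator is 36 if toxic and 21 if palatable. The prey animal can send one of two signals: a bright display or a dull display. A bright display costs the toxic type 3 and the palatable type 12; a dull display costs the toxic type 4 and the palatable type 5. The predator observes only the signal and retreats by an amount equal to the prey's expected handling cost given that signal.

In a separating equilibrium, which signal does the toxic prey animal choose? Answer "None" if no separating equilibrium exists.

None

Try toxic → bright display, palatable → dull display:
  If types separate, bright display earns payment 36 and dull display earns 21.
  Toxic: bright display gives 36 − 3 = 33; dull display gives 21 − 4 = 17. No deviation. ✓
  Palatable: dull display gives 21 − 5 = 16; bright display gives 36 − 12 = 24. Would deviate. ✗
Try toxic → dull display, palatable → bright display:
  If types separate, dull display earns payment 36 and bright display earns 21.
  Toxic: dull display gives 36 − 4 = 32; bright display gives 21 − 3 = 18. No deviation. ✓
  Palatable: bright display gives 21 − 12 = 9; dull display gives 36 − 5 = 31. Would deviate. ✗
Neither assignment is incentive-compatible.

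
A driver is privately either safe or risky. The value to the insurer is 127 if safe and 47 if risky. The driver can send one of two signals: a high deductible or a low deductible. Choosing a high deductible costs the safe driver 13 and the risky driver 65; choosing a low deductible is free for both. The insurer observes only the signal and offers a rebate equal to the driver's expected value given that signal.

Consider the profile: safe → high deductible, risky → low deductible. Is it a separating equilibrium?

Under separation the insurer infers type exactly: high deductible → safe (pays 127), low deductible → risky (pays 47).
Safe: high deductible gives 127 − 13 = 114; low deductible gives 47 − 0 = 47. No deviation. ✓
Risky: low deductible gives 47 − 0 = 47; high deductible gives 127 − 65 = 62. Would deviate. ✗

No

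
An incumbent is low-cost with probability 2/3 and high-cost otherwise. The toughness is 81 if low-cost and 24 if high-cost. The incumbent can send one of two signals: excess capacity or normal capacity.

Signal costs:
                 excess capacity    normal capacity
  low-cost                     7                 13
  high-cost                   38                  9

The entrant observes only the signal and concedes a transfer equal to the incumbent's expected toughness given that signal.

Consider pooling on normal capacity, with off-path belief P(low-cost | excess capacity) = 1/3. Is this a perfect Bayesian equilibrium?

At the pooled signal (normal capacity) the entrant holds the prior 2/3 and pays 2/3·81 + 1/3·24 = 62. Off-path (excess capacity) belief 1/3 gives 1/3·81 + 2/3·24 = 43.
Low-cost: normal capacity gives 62 − 13 = 49; excess capacity gives 43 − 7 = 36. Stays. ✓
High-cost: normal capacity gives 62 − 9 = 53; excess capacity gives 43 − 38 = 5. Stays. ✓

Yes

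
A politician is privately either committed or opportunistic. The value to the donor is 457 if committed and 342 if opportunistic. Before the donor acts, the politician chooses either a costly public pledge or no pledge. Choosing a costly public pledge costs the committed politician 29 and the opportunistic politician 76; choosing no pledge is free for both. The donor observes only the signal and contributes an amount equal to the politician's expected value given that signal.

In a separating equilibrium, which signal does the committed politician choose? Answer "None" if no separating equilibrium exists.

None

Try committed → pledge, opportunistic → no pledge:
  If types separate, pledge earns payment 457 and no pledge earns 342.
  Committed: pledge gives 457 − 29 = 428; no pledge gives 342 − 0 = 342. No deviation. ✓
  Opportunistic: no pledge gives 342 − 0 = 342; pledge gives 457 − 76 = 381. Would deviate. ✗
Try committed → no pledge, opportunistic → pledge:
  If types separate, no pledge earns payment 457 and pledge earns 342.
  Committed: no pledge gives 457 − 0 = 457; pledge gives 342 − 29 = 313. No deviation. ✓
  Opportunistic: pledge gives 342 − 76 = 266; no pledge gives 457 − 0 = 457. Would deviate. ✗
Neither assignment is incentive-compatible.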